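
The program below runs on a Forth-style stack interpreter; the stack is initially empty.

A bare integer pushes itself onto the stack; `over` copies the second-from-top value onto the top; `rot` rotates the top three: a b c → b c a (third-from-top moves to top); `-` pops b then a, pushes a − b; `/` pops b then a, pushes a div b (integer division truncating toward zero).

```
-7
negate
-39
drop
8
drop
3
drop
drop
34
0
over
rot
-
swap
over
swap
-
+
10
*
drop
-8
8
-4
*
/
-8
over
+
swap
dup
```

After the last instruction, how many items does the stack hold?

3

-7     : -7
negate : 7
-39    : 7 -39
drop   : 7
8      : 7 8
drop   : 7
3      : 7 3
drop   : 7
drop   : (empty)
34     : 34
0      : 34 0
over   : 34 0 34
rot    : 0 34 34
-      : 0 0
swap   : 0 0
over   : 0 0 0
swap   : 0 0 0
-      : 0 0
+      : 0
10     : 0 10
*      : 0
drop   : (empty)
-8     : -8
8      : -8 8
-4     : -8 8 -4
*      : -8 -32
/      : 0
-8     : 0 -8
over   : 0 -8 0
+      : 0 -8
swap   : -8 0
dup    : -8 0 0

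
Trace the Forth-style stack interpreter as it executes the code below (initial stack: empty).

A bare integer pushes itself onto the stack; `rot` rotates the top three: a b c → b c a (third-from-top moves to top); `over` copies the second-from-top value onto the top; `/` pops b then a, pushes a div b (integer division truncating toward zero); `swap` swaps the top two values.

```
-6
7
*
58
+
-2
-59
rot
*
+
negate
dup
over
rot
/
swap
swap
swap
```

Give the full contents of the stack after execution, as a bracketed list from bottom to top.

[1, 946]

-6     → -6
7      → -6 7
*      → -42
58     → -42 58
+      → 16
-2     → 16 -2
-59    → 16 -2 -59
rot    → -2 -59 16
*      → -2 -944
+      → -946
negate → 946
dup    → 946 946
over   → 946 946 946
rot    → 946 946 946
/      → 946 1
swap   → 1 946
swap   → 946 1
swap   → 1 946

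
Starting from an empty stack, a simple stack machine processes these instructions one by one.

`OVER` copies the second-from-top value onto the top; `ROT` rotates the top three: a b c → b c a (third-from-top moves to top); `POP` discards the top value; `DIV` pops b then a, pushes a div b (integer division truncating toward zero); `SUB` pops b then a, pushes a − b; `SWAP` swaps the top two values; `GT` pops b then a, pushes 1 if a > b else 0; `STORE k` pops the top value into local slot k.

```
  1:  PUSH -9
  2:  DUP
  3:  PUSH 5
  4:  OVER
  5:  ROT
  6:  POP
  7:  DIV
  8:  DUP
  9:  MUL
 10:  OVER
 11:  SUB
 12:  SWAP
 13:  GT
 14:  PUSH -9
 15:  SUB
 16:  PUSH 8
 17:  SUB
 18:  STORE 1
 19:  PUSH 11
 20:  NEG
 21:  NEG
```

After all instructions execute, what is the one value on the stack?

11

PUSH -9 → [-9]
DUP     → [-9, -9]
PUSH 5  → [-9, -9, 5]
OVER    → [-9, -9, 5, -9]
ROT     → [-9, 5, -9, -9]
POP     → [-9, 5, -9]
DIV     → [-9, 0]
DUP     → [-9, 0, 0]
MUL     → [-9, 0]
OVER    → [-9, 0, -9]
SUB     → [-9, 9]
SWAP    → [9, -9]
GT      → [1]
PUSH -9 → [1, -9]
SUB     → [10]
PUSH 8  → [10, 8]
SUB     → [2]
STORE 1 → []
PUSH 11 → [11]
NEG     → [-11]
NEG     → [11]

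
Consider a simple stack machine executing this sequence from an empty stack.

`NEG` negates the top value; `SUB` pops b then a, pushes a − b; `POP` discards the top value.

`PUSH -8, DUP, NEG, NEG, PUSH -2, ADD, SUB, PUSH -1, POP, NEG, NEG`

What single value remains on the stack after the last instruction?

PUSH -8 : [-8]
DUP     : [-8, -8]
NEG     : [-8, 8]
NEG     : [-8, -8]
PUSH -2 : [-8, -8, -2]
ADD     : [-8, -10]
SUB     : [2]
PUSH -1 : [2, -1]
POP     : [2]
NEG     : [-2]
NEG     : [2]

2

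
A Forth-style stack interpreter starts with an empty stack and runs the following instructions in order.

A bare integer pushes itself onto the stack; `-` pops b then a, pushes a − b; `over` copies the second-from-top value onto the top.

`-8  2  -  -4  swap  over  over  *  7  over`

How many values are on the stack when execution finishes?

-8   → -8
2    → -8 2
-    → -10
-4   → -10 -4
swap → -4 -10
over → -4 -10 -4
over → -4 -10 -4 -10
*    → -4 -10 40
7    → -4 -10 40 7
over → -4 -10 40 7 40

5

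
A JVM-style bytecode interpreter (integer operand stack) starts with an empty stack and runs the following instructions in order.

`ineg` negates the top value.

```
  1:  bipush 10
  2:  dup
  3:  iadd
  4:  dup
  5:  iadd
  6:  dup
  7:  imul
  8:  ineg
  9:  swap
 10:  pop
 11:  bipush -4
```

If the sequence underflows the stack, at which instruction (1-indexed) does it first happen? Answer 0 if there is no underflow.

bipush 10 -> [10]
dup       -> [10, 10]
iadd      -> [20]
dup       -> [20, 20]
iadd      -> [40]
dup       -> [40, 40]
imul      -> [1600]
ineg      -> [-1600]
swap  — needs 2 operands, stack has 1 → underflow

9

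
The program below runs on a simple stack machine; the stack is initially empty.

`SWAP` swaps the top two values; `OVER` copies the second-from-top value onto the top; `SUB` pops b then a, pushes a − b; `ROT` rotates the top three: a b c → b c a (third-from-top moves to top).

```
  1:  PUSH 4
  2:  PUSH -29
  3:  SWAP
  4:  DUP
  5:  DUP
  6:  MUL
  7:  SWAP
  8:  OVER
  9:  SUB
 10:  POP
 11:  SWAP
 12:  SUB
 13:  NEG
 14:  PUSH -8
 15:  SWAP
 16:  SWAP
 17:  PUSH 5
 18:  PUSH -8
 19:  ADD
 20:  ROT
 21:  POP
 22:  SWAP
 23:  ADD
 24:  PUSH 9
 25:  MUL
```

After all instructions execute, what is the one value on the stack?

-99

PUSH 4   → [4]
PUSH -29 → [4, -29]
SWAP     → [-29, 4]
DUP      → [-29, 4, 4]
DUP      → [-29, 4, 4, 4]
MUL      → [-29, 4, 16]
SWAP     → [-29, 16, 4]
OVER     → [-29, 16, 4, 16]
SUB      → [-29, 16, -12]
POP      → [-29, 16]
SWAP     → [16, -29]
SUB      → [45]
NEG      → [-45]
PUSH -8  → [-45, -8]
SWAP     → [-8, -45]
SWAP     → [-45, -8]
PUSH 5   → [-45, -8, 5]
PUSH -8  → [-45, -8, 5, -8]
ADD      → [-45, -8, -3]
ROT      → [-8, -3, -45]
POP      → [-8, -3]
SWAP     → [-3, -8]
ADD      → [-11]
PUSH 9   → [-11, 9]
MUL      → [-99]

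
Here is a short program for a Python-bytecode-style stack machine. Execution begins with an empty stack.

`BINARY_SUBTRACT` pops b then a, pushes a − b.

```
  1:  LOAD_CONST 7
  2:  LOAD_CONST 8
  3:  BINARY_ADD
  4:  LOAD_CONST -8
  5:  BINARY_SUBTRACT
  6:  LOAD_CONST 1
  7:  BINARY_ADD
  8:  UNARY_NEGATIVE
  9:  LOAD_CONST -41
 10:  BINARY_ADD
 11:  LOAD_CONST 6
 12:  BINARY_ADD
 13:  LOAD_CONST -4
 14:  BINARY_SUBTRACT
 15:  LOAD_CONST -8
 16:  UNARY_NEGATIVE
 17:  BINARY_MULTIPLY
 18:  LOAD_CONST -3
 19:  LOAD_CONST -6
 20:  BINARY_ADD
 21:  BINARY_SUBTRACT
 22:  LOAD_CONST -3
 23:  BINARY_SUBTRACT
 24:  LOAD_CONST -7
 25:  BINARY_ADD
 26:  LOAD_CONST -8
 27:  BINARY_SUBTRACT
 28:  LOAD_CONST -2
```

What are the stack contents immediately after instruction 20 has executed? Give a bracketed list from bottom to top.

[-440, -9]

LOAD_CONST 7     [7]
LOAD_CONST 8     [7, 8]
BINARY_ADD       [15]
LOAD_CONST -8    [15, -8]
BINARY_SUBTRACT  [23]
LOAD_CONST 1     [23, 1]
BINARY_ADD       [24]
UNARY_NEGATIVE   [-24]
LOAD_CONST -41   [-24, -41]
BINARY_ADD       [-65]
LOAD_CONST 6     [-65, 6]
BINARY_ADD       [-59]
LOAD_CONST -4    [-59, -4]
BINARY_SUBTRACT  [-55]
LOAD_CONST -8    [-55, -8]
UNARY_NEGATIVE   [-55, 8]
BINARY_MULTIPLY  [-440]
LOAD_CONST -3    [-440, -3]
LOAD_CONST -6    [-440, -3, -6]
BINARY_ADD       [-440, -9]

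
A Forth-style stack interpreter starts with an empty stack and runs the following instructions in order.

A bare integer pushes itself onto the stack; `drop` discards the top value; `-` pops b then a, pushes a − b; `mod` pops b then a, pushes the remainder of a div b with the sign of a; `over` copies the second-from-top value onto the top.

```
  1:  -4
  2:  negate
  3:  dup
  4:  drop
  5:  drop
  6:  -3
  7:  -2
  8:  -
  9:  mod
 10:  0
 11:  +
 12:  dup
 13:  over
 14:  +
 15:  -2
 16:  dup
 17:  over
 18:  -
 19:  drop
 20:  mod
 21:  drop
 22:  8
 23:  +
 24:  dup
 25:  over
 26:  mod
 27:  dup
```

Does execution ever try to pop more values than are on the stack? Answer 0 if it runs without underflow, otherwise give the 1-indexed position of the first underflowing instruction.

-4     : -4
negate : 4
dup    : 4 4
drop   : 4
drop   : (empty)
-3     : -3
-2     : -3 -2
-      : -1
mod  — needs 2 operands, stack has 1 → underflow

9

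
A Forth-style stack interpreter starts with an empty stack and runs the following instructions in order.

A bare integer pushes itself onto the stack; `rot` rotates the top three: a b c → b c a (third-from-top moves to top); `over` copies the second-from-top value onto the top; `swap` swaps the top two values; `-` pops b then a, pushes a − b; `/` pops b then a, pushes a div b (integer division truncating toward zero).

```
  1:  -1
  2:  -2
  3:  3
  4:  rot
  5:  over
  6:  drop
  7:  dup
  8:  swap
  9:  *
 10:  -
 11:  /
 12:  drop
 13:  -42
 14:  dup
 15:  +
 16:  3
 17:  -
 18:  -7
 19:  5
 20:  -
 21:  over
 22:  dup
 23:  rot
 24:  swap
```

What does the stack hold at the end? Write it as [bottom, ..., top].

[-87, -87, -12, -87]

-1    -1
-2    -1 -2
3     -1 -2 3
rot   -2 3 -1
over  -2 3 -1 3
drop  -2 3 -1
dup   -2 3 -1 -1
swap  -2 3 -1 -1
*     -2 3 1
-     -2 2
/     -1
drop  (empty)
-42   -42
dup   -42 -42
+     -84
3     -84 3
-     -87
-7    -87 -7
5     -87 -7 5
-     -87 -12
over  -87 -12 -87
dup   -87 -12 -87 -87
rot   -87 -87 -87 -12
swap  -87 -87 -12 -87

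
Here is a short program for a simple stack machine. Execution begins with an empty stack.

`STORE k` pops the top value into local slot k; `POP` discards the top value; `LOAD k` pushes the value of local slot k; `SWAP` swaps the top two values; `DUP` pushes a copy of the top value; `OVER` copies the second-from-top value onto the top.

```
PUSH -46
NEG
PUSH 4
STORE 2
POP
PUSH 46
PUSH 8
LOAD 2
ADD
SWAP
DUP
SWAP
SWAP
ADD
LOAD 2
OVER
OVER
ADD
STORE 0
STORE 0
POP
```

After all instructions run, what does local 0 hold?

4

PUSH -46 : [-46]
NEG      : [46]
PUSH 4   : [46, 4]
STORE 2  : [46]
POP      : []
PUSH 46  : [46]
PUSH 8   : [46, 8]
LOAD 2   : [46, 8, 4]
ADD      : [46, 12]
SWAP     : [12, 46]
DUP      : [12, 46, 46]
SWAP     : [12, 46, 46]
SWAP     : [12, 46, 46]
ADD      : [12, 92]
LOAD 2   : [12, 92, 4]
OVER     : [12, 92, 4, 92]
OVER     : [12, 92, 4, 92, 4]
ADD      : [12, 92, 4, 96]
STORE 0  : [12, 92, 4]
STORE 0  : [12, 92]
POP      : [12]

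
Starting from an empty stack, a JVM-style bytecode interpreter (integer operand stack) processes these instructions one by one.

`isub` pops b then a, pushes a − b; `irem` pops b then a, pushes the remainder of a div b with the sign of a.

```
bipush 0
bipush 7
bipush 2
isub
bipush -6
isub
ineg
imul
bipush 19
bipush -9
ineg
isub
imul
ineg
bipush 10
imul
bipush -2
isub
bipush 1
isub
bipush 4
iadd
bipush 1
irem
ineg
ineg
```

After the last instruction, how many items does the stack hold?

bipush 0  -> 0
bipush 7  -> 0 7
bipush 2  -> 0 7 2
isub      -> 0 5
bipush -6 -> 0 5 -6
isub      -> 0 11
ineg      -> 0 -11
imul      -> 0
bipush 19 -> 0 19
bipush -9 -> 0 19 -9
ineg      -> 0 19 9
isub      -> 0 10
imul      -> 0
ineg      -> 0
bipush 10 -> 0 10
imul      -> 0
bipush -2 -> 0 -2
isub      -> 2
bipush 1  -> 2 1
isub      -> 1
bipush 4  -> 1 4
iadd      -> 5
bipush 1  -> 5 1
irem      -> 0
ineg      -> 0
ineg      -> 0

1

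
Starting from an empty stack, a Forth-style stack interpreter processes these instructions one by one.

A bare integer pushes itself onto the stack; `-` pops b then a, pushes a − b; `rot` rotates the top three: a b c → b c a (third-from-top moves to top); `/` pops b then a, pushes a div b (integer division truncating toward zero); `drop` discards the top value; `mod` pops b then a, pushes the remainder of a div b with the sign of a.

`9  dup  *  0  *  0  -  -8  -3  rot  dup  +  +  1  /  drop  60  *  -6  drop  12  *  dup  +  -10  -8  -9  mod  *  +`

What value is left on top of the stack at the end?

-11440

9    : 9
dup  : 9 9
*    : 81
0    : 81 0
*    : 0
0    : 0 0
-    : 0
-8   : 0 -8
-3   : 0 -8 -3
rot  : -8 -3 0
dup  : -8 -3 0 0
+    : -8 -3 0
+    : -8 -3
1    : -8 -3 1
/    : -8 -3
drop : -8
60   : -8 60
*    : -480
-6   : -480 -6
drop : -480
12   : -480 12
*    : -5760
dup  : -5760 -5760
+    : -11520
-10  : -11520 -10
-8   : -11520 -10 -8
-9   : -11520 -10 -8 -9
mod  : -11520 -10 -8
*    : -11520 80
+    : -11440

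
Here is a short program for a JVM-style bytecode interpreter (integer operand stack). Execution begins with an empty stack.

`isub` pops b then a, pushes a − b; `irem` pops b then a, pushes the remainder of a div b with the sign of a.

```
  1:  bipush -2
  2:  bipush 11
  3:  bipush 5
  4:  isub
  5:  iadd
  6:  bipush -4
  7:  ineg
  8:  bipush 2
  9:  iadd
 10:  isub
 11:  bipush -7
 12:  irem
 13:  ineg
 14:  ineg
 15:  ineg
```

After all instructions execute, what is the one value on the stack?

2

bipush -2 -> -2
bipush 11 -> -2 11
bipush 5  -> -2 11 5
isub      -> -2 6
iadd      -> 4
bipush -4 -> 4 -4
ineg      -> 4 4
bipush 2  -> 4 4 2
iadd      -> 4 6
isub      -> -2
bipush -7 -> -2 -7
irem      -> -2
ineg      -> 2
ineg      -> -2
ineg      -> 2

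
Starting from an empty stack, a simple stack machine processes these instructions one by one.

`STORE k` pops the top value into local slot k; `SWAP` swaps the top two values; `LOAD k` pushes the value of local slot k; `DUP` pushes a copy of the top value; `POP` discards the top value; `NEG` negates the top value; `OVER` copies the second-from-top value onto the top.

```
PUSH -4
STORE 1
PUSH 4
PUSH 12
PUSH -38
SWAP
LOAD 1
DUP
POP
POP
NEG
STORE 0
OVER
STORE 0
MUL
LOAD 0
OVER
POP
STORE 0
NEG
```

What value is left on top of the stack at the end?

PUSH -4  -> -4
STORE 1  -> (empty)
PUSH 4   -> 4
PUSH 12  -> 4 12
PUSH -38 -> 4 12 -38
SWAP     -> 4 -38 12
LOAD 1   -> 4 -38 12 -4
DUP      -> 4 -38 12 -4 -4
POP      -> 4 -38 12 -4
POP      -> 4 -38 12
NEG      -> 4 -38 -12
STORE 0  -> 4 -38
OVER     -> 4 -38 4
STORE 0  -> 4 -38
MUL      -> -152
LOAD 0   -> -152 4
OVER     -> -152 4 -152
POP      -> -152 4
STORE 0  -> -152
NEG      -> 152

152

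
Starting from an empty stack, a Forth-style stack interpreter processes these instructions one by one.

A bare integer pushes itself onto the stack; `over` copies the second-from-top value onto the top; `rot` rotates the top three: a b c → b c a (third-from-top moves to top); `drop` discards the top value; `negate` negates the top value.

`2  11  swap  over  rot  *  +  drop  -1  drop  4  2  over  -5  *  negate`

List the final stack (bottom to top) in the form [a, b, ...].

[4, 2, 20]

2      -> [2]
11     -> [2, 11]
swap   -> [11, 2]
over   -> [11, 2, 11]
rot    -> [2, 11, 11]
*      -> [2, 121]
+      -> [123]
drop   -> []
-1     -> [-1]
drop   -> []
4      -> [4]
2      -> [4, 2]
over   -> [4, 2, 4]
-5     -> [4, 2, 4, -5]
*      -> [4, 2, -20]
negate -> [4, 2, 20]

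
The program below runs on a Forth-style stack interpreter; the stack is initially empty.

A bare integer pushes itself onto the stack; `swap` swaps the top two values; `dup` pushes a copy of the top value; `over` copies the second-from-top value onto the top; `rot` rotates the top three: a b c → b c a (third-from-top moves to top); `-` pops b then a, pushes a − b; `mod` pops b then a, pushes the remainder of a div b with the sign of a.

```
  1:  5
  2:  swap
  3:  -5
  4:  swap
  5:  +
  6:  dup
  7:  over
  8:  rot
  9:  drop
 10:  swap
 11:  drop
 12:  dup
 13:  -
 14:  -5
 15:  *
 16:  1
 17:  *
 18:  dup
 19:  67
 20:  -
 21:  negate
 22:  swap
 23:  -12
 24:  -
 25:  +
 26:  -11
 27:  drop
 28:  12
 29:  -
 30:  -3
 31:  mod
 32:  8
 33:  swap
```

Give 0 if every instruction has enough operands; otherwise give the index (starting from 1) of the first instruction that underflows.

5 -> [5]
swap  — needs 2 operands, stack has 1 → underflow

2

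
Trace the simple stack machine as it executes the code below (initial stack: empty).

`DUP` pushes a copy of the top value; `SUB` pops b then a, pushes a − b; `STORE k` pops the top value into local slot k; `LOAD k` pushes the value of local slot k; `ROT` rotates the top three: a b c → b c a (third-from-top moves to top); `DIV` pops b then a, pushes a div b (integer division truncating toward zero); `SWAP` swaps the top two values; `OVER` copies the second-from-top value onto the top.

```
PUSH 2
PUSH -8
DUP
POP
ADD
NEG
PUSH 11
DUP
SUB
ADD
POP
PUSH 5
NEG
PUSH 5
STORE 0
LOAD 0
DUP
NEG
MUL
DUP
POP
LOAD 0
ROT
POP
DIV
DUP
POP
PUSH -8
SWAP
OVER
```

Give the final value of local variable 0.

5

PUSH 2  -> 2
PUSH -8 -> 2 -8
DUP     -> 2 -8 -8
POP     -> 2 -8
ADD     -> -6
NEG     -> 6
PUSH 11 -> 6 11
DUP     -> 6 11 11
SUB     -> 6 0
ADD     -> 6
POP     -> (empty)
PUSH 5  -> 5
NEG     -> -5
PUSH 5  -> -5 5
STORE 0 -> -5
LOAD 0  -> -5 5
DUP     -> -5 5 5
NEG     -> -5 5 -5
MUL     -> -5 -25
DUP     -> -5 -25 -25
POP     -> -5 -25
LOAD 0  -> -5 -25 5
ROT     -> -25 5 -5
POP     -> -25 5
DIV     -> -5
DUP     -> -5 -5
POP     -> -5
PUSH -8 -> -5 -8
SWAP    -> -8 -5
OVER    -> -8 -5 -8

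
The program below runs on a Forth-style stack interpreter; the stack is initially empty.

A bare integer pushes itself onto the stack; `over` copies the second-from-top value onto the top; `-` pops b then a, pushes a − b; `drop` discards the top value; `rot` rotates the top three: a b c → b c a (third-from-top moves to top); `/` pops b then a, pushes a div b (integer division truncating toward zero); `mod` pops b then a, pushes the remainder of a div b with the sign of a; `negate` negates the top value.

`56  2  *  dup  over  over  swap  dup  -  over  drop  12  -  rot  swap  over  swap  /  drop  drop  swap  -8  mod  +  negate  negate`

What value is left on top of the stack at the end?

112

56     -> 56
2      -> 56 2
*      -> 112
dup    -> 112 112
over   -> 112 112 112
over   -> 112 112 112 112
swap   -> 112 112 112 112
dup    -> 112 112 112 112 112
-      -> 112 112 112 0
over   -> 112 112 112 0 112
drop   -> 112 112 112 0
12     -> 112 112 112 0 12
-      -> 112 112 112 -12
rot    -> 112 112 -12 112
swap   -> 112 112 112 -12
over   -> 112 112 112 -12 112
swap   -> 112 112 112 112 -12
/      -> 112 112 112 -9
drop   -> 112 112 112
drop   -> 112 112
swap   -> 112 112
-8     -> 112 112 -8
mod    -> 112 0
+      -> 112
negate -> -112
negate -> 112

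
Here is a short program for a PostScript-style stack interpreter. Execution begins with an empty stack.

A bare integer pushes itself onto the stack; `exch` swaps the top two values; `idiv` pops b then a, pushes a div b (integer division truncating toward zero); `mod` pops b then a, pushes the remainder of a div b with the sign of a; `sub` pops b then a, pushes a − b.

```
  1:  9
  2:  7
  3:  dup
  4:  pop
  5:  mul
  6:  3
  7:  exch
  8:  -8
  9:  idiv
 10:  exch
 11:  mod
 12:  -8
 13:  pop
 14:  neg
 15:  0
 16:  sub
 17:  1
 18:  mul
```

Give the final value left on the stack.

1

9    → 9
7    → 9 7
dup  → 9 7 7
pop  → 9 7
mul  → 63
3    → 63 3
exch → 3 63
-8   → 3 63 -8
idiv → 3 -7
exch → -7 3
mod  → -1
-8   → -1 -8
pop  → -1
neg  → 1
0    → 1 0
sub  → 1
1    → 1 1
mul  → 1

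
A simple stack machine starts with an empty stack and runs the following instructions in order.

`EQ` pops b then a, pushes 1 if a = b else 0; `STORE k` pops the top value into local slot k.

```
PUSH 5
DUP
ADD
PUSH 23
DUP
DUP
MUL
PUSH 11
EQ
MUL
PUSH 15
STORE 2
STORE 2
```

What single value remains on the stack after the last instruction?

PUSH 5  -> 5
DUP     -> 5 5
ADD     -> 10
PUSH 23 -> 10 23
DUP     -> 10 23 23
DUP     -> 10 23 23 23
MUL     -> 10 23 529
PUSH 11 -> 10 23 529 11
EQ      -> 10 23 0
MUL     -> 10 0
PUSH 15 -> 10 0 15
STORE 2 -> 10 0
STORE 2 -> 10

10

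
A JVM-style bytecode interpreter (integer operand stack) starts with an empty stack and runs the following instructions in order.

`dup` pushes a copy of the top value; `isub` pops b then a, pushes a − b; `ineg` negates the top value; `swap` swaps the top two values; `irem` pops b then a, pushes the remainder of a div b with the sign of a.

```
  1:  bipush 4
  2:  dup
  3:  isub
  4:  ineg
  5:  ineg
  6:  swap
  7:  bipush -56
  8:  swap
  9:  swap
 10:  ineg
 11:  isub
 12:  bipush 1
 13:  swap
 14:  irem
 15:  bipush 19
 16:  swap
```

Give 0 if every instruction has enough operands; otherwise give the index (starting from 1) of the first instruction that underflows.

6

bipush 4 → 4
dup      → 4 4
isub     → 0
ineg     → 0
ineg     → 0
swap  — needs 2 operands, stack has 1 → underflow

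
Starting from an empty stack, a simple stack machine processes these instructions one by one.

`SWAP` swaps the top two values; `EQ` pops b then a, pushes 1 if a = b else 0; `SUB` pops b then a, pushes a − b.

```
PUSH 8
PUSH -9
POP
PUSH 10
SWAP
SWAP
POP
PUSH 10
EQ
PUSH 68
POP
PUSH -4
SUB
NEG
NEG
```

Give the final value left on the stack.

4

PUSH 8  : [8]
PUSH -9 : [8, -9]
POP     : [8]
PUSH 10 : [8, 10]
SWAP    : [10, 8]
SWAP    : [8, 10]
POP     : [8]
PUSH 10 : [8, 10]
EQ      : [0]
PUSH 68 : [0, 68]
POP     : [0]
PUSH -4 : [0, -4]
SUB     : [4]
NEG     : [-4]
NEG     : [4]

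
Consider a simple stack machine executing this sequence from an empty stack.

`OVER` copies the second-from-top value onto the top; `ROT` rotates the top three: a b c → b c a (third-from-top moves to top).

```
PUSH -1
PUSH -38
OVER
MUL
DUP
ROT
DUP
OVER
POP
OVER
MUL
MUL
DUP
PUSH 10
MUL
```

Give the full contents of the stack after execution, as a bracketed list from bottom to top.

[38, 38, -1, -10]

PUSH -1  : [-1]
PUSH -38 : [-1, -38]
OVER     : [-1, -38, -1]
MUL      : [-1, 38]
DUP      : [-1, 38, 38]
ROT      : [38, 38, -1]
DUP      : [38, 38, -1, -1]
OVER     : [38, 38, -1, -1, -1]
POP      : [38, 38, -1, -1]
OVER     : [38, 38, -1, -1, -1]
MUL      : [38, 38, -1, 1]
MUL      : [38, 38, -1]
DUP      : [38, 38, -1, -1]
PUSH 10  : [38, 38, -1, -1, 10]
MUL      : [38, 38, -1, -10]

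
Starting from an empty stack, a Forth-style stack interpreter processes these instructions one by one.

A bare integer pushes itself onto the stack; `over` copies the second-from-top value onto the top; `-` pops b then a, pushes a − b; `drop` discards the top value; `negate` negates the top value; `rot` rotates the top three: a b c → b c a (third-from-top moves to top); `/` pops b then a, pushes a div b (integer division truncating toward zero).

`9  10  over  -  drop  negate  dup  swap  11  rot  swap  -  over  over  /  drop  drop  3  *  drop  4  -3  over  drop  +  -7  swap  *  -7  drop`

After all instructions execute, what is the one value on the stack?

9      : 9
10     : 9 10
over   : 9 10 9
-      : 9 1
drop   : 9
negate : -9
dup    : -9 -9
swap   : -9 -9
11     : -9 -9 11
rot    : -9 11 -9
swap   : -9 -9 11
-      : -9 -20
over   : -9 -20 -9
over   : -9 -20 -9 -20
/      : -9 -20 0
drop   : -9 -20
drop   : -9
3      : -9 3
*      : -27
drop   : (empty)
4      : 4
-3     : 4 -3
over   : 4 -3 4
drop   : 4 -3
+      : 1
-7     : 1 -7
swap   : -7 1
*      : -7
-7     : -7 -7
drop   : -7

-7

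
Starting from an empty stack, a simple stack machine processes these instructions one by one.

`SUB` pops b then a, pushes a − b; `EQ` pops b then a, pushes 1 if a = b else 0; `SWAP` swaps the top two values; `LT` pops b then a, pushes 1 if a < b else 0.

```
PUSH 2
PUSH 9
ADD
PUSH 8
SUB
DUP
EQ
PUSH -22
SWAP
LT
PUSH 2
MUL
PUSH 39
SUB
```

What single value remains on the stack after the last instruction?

-37

PUSH 2   -> [2]
PUSH 9   -> [2, 9]
ADD      -> [11]
PUSH 8   -> [11, 8]
SUB      -> [3]
DUP      -> [3, 3]
EQ       -> [1]
PUSH -22 -> [1, -22]
SWAP     -> [-22, 1]
LT       -> [1]
PUSH 2   -> [1, 2]
MUL      -> [2]
PUSH 39  -> [2, 39]
SUB      -> [-37]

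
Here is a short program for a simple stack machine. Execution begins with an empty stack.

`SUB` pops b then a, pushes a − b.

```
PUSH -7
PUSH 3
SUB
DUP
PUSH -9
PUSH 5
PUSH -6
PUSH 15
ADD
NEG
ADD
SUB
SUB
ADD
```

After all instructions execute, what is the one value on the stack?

-15

PUSH -7 -> -7
PUSH 3  -> -7 3
SUB     -> -10
DUP     -> -10 -10
PUSH -9 -> -10 -10 -9
PUSH 5  -> -10 -10 -9 5
PUSH -6 -> -10 -10 -9 5 -6
PUSH 15 -> -10 -10 -9 5 -6 15
ADD     -> -10 -10 -9 5 9
NEG     -> -10 -10 -9 5 -9
ADD     -> -10 -10 -9 -4
SUB     -> -10 -10 -5
SUB     -> -10 -5
ADD     -> -15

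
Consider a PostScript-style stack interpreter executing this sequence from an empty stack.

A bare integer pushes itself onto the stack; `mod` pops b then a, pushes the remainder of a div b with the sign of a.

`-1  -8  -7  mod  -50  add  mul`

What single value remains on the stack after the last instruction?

-1  → [-1]
-8  → [-1, -8]
-7  → [-1, -8, -7]
mod → [-1, -1]
-50 → [-1, -1, -50]
add → [-1, -51]
mul → [51]

51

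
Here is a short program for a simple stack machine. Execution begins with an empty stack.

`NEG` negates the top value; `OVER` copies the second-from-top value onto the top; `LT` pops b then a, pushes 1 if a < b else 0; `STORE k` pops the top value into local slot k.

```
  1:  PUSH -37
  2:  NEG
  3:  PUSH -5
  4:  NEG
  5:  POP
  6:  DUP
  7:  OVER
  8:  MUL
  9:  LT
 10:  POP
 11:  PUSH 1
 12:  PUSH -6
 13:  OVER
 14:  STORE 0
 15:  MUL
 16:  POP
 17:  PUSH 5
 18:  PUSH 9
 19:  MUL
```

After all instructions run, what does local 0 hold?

PUSH -37 → -37
NEG      → 37
PUSH -5  → 37 -5
NEG      → 37 5
POP      → 37
DUP      → 37 37
OVER     → 37 37 37
MUL      → 37 1369
LT       → 1
POP      → (empty)
PUSH 1   → 1
PUSH -6  → 1 -6
OVER     → 1 -6 1
STORE 0  → 1 -6
MUL      → -6
POP      → (empty)
PUSH 5   → 5
PUSH 9   → 5 9
MUL      → 45

1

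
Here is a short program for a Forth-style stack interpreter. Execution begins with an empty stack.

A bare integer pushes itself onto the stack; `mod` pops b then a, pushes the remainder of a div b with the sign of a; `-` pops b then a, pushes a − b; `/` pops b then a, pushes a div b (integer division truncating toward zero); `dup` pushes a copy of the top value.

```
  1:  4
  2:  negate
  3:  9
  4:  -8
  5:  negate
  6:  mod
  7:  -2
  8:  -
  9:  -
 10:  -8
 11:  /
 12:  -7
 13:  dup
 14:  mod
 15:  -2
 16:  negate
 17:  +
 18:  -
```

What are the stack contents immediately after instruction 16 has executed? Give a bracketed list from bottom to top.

4       [4]
negate  [-4]
9       [-4, 9]
-8      [-4, 9, -8]
negate  [-4, 9, 8]
mod     [-4, 1]
-2      [-4, 1, -2]
-       [-4, 3]
-       [-7]
-8      [-7, -8]
/       [0]
-7      [0, -7]
dup     [0, -7, -7]
mod     [0, 0]
-2      [0, 0, -2]
negate  [0, 0, 2]

[0, 0, 2]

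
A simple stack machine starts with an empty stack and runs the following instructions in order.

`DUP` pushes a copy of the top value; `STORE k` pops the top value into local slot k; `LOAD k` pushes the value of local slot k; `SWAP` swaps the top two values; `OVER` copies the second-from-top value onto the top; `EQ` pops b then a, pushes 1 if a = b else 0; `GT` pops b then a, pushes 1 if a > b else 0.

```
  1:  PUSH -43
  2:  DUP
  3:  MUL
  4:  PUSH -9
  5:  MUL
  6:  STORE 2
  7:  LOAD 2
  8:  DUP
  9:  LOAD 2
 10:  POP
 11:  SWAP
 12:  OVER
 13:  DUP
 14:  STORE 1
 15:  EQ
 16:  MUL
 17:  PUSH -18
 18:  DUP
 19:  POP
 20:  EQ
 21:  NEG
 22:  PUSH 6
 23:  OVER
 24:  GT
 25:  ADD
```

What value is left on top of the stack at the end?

PUSH -43 -> -43
DUP      -> -43 -43
MUL      -> 1849
PUSH -9  -> 1849 -9
MUL      -> -16641
STORE 2  -> (empty)
LOAD 2   -> -16641
DUP      -> -16641 -16641
LOAD 2   -> -16641 -16641 -16641
POP      -> -16641 -16641
SWAP     -> -16641 -16641
OVER     -> -16641 -16641 -16641
DUP      -> -16641 -16641 -16641 -16641
STORE 1  -> -16641 -16641 -16641
EQ       -> -16641 1
MUL      -> -16641
PUSH -18 -> -16641 -18
DUP      -> -16641 -18 -18
POP      -> -16641 -18
EQ       -> 0
NEG      -> 0
PUSH 6   -> 0 6
OVER     -> 0 6 0
GT       -> 0 1
ADD      -> 1

1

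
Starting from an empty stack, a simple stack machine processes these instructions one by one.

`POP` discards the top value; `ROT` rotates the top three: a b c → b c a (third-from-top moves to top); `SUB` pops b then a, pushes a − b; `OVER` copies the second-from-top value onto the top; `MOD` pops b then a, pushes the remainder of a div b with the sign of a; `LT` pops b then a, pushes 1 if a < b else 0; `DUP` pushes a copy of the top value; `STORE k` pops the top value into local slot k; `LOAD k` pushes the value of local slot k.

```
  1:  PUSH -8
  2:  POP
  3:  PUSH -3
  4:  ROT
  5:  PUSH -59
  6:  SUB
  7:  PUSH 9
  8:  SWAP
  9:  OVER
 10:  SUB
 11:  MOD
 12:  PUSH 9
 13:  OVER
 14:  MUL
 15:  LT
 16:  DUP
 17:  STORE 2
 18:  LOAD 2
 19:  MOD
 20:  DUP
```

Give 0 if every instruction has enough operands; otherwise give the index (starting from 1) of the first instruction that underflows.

4

PUSH -8 -> [-8]
POP     -> []
PUSH -3 -> [-3]
ROT  — needs 3 operands, stack has 1 → underflow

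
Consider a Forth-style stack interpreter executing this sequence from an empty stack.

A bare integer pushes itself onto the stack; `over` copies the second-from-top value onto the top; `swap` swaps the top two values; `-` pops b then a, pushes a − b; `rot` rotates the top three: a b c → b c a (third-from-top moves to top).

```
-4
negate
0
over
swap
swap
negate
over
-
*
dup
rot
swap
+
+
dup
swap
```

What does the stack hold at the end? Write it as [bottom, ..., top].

[4, 4]

-4     → -4
negate → 4
0      → 4 0
over   → 4 0 4
swap   → 4 4 0
swap   → 4 0 4
negate → 4 0 -4
over   → 4 0 -4 0
-      → 4 0 -4
*      → 4 0
dup    → 4 0 0
rot    → 0 0 4
swap   → 0 4 0
+      → 0 4
+      → 4
dup    → 4 4
swap   → 4 4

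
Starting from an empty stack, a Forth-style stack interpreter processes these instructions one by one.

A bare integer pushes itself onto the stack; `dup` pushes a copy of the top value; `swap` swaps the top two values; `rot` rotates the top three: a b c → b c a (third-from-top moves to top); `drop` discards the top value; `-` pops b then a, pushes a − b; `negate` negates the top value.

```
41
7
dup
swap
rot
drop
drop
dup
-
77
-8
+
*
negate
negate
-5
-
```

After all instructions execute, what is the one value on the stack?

5

41     → 41
7      → 41 7
dup    → 41 7 7
swap   → 41 7 7
rot    → 7 7 41
drop   → 7 7
drop   → 7
dup    → 7 7
-      → 0
77     → 0 77
-8     → 0 77 -8
+      → 0 69
*      → 0
negate → 0
negate → 0
-5     → 0 -5
-      → 5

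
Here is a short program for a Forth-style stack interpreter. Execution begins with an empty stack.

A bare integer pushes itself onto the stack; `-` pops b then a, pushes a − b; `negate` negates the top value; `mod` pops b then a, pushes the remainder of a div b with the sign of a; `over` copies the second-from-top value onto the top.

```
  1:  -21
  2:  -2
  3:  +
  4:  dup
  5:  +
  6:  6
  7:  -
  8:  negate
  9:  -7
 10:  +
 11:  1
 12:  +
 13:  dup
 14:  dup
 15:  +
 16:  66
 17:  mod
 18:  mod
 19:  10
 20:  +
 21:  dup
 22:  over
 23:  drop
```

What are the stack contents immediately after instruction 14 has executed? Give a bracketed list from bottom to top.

-21    : [-21]
-2     : [-21, -2]
+      : [-23]
dup    : [-23, -23]
+      : [-46]
6      : [-46, 6]
-      : [-52]
negate : [52]
-7     : [52, -7]
+      : [45]
1      : [45, 1]
+      : [46]
dup    : [46, 46]
dup    : [46, 46, 46]

[46, 46, 46]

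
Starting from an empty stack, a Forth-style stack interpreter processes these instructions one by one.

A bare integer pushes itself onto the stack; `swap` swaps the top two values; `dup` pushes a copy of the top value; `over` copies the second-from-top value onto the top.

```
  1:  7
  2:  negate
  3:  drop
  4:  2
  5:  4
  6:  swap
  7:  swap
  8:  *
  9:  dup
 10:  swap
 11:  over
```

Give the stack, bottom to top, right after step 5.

7       [7]
negate  [-7]
drop    []
2       [2]
4       [2, 4]

[2, 4]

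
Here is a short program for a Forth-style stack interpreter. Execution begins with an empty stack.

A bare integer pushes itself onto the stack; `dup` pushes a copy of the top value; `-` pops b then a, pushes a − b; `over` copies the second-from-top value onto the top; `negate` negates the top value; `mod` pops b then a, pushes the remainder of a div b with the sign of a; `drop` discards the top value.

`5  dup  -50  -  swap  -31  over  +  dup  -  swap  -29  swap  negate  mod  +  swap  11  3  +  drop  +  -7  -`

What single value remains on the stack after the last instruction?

58

5      → [5]
dup    → [5, 5]
-50    → [5, 5, -50]
-      → [5, 55]
swap   → [55, 5]
-31    → [55, 5, -31]
over   → [55, 5, -31, 5]
+      → [55, 5, -26]
dup    → [55, 5, -26, -26]
-      → [55, 5, 0]
swap   → [55, 0, 5]
-29    → [55, 0, 5, -29]
swap   → [55, 0, -29, 5]
negate → [55, 0, -29, -5]
mod    → [55, 0, -4]
+      → [55, -4]
swap   → [-4, 55]
11     → [-4, 55, 11]
3      → [-4, 55, 11, 3]
+      → [-4, 55, 14]
drop   → [-4, 55]
+      → [51]
-7     → [51, -7]
-      → [58]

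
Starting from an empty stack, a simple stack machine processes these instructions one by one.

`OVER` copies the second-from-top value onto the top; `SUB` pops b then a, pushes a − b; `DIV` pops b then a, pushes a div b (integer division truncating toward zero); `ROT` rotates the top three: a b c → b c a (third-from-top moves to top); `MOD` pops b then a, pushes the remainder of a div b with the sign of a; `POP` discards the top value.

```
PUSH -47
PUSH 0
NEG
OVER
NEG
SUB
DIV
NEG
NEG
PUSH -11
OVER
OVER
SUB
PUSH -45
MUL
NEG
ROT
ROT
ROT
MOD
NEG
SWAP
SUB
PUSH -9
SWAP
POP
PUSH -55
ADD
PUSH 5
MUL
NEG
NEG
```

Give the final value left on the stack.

-320

PUSH -47 -> -47
PUSH 0   -> -47 0
NEG      -> -47 0
OVER     -> -47 0 -47
NEG      -> -47 0 47
SUB      -> -47 -47
DIV      -> 1
NEG      -> -1
NEG      -> 1
PUSH -11 -> 1 -11
OVER     -> 1 -11 1
OVER     -> 1 -11 1 -11
SUB      -> 1 -11 12
PUSH -45 -> 1 -11 12 -45
MUL      -> 1 -11 -540
NEG      -> 1 -11 540
ROT      -> -11 540 1
ROT      -> 540 1 -11
ROT      -> 1 -11 540
MOD      -> 1 -11
NEG      -> 1 11
SWAP     -> 11 1
SUB      -> 10
PUSH -9  -> 10 -9
SWAP     -> -9 10
POP      -> -9
PUSH -55 -> -9 -55
ADD      -> -64
PUSH 5   -> -64 5
MUL      -> -320
NEG      -> 320
NEG      -> -320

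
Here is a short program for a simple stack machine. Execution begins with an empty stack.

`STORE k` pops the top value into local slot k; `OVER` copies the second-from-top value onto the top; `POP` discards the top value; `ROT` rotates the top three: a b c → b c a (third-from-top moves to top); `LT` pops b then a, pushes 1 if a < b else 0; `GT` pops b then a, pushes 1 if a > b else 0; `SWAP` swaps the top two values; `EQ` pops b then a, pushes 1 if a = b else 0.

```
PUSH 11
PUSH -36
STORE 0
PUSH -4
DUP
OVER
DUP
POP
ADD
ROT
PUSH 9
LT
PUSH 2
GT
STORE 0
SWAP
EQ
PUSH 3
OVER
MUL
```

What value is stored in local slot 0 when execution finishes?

PUSH 11   [11]
PUSH -36  [11, -36]
STORE 0   [11]
PUSH -4   [11, -4]
DUP       [11, -4, -4]
OVER      [11, -4, -4, -4]
DUP       [11, -4, -4, -4, -4]
POP       [11, -4, -4, -4]
ADD       [11, -4, -8]
ROT       [-4, -8, 11]
PUSH 9    [-4, -8, 11, 9]
LT        [-4, -8, 0]
PUSH 2    [-4, -8, 0, 2]
GT        [-4, -8, 0]
STORE 0   [-4, -8]
SWAP      [-8, -4]
EQ        [0]
PUSH 3    [0, 3]
OVER      [0, 3, 0]
MUL       [0, 0]

0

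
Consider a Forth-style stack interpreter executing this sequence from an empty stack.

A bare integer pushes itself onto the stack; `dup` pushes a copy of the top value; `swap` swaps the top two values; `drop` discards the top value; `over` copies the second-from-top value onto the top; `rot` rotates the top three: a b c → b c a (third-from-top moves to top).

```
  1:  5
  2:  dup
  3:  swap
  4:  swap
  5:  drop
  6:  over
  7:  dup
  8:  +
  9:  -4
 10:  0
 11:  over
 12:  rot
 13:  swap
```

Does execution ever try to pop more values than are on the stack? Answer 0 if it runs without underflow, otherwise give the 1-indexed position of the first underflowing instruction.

6

5    : 5
dup  : 5 5
swap : 5 5
swap : 5 5
drop : 5
over  — needs 2 operands, stack has 1 → underflow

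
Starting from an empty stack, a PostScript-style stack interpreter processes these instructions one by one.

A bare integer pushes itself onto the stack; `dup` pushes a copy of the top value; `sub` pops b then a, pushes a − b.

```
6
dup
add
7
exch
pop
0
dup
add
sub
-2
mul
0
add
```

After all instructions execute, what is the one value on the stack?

6    → [6]
dup  → [6, 6]
add  → [12]
7    → [12, 7]
exch → [7, 12]
pop  → [7]
0    → [7, 0]
dup  → [7, 0, 0]
add  → [7, 0]
sub  → [7]
-2   → [7, -2]
mul  → [-14]
0    → [-14, 0]
add  → [-14]

-14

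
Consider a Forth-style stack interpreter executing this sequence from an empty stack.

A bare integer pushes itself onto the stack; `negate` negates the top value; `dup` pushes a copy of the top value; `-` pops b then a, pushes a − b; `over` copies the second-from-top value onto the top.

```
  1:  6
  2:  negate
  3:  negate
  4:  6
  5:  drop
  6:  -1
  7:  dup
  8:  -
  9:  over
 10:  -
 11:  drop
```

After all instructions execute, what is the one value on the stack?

6

6      → [6]
negate → [-6]
negate → [6]
6      → [6, 6]
drop   → [6]
-1     → [6, -1]
dup    → [6, -1, -1]
-      → [6, 0]
over   → [6, 0, 6]
-      → [6, -6]
drop   → [6]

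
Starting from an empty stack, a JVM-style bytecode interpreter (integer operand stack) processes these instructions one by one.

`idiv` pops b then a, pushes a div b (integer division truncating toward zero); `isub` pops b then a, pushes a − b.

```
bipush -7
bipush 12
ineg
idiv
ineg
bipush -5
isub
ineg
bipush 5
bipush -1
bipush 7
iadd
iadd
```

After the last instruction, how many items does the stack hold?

2

bipush -7 → [-7]
bipush 12 → [-7, 12]
ineg      → [-7, -12]
idiv      → [0]
ineg      → [0]
bipush -5 → [0, -5]
isub      → [5]
ineg      → [-5]
bipush 5  → [-5, 5]
bipush -1 → [-5, 5, -1]
bipush 7  → [-5, 5, -1, 7]
iadd      → [-5, 5, 6]
iadd      → [-5, 11]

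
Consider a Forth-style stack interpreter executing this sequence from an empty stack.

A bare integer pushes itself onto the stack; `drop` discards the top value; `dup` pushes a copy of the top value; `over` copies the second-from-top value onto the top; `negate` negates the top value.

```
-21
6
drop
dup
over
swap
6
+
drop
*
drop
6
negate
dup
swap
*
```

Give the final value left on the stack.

36

-21     -21
6       -21 6
drop    -21
dup     -21 -21
over    -21 -21 -21
swap    -21 -21 -21
6       -21 -21 -21 6
+       -21 -21 -15
drop    -21 -21
*       441
drop    (empty)
6       6
negate  -6
dup     -6 -6
swap    -6 -6
*       36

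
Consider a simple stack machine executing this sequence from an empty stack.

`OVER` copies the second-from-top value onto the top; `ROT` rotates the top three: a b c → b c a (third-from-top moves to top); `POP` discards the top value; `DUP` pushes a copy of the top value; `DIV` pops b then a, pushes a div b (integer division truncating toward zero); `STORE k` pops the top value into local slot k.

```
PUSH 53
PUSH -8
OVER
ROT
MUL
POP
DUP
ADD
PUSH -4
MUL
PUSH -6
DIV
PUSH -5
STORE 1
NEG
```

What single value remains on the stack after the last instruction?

10

PUSH 53 → 53
PUSH -8 → 53 -8
OVER    → 53 -8 53
ROT     → -8 53 53
MUL     → -8 2809
POP     → -8
DUP     → -8 -8
ADD     → -16
PUSH -4 → -16 -4
MUL     → 64
PUSH -6 → 64 -6
DIV     → -10
PUSH -5 → -10 -5
STORE 1 → -10
NEG     → 10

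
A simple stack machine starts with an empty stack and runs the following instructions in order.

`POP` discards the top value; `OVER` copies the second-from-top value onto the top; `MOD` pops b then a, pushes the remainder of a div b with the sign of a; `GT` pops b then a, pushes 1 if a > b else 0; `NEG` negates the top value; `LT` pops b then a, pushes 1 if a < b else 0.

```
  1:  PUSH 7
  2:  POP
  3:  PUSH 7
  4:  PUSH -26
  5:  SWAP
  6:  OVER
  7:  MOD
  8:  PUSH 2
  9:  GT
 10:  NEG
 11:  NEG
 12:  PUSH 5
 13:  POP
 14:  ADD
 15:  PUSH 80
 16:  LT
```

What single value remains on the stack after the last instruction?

1

PUSH 7   -> 7
POP      -> (empty)
PUSH 7   -> 7
PUSH -26 -> 7 -26
SWAP     -> -26 7
OVER     -> -26 7 -26
MOD      -> -26 7
PUSH 2   -> -26 7 2
GT       -> -26 1
NEG      -> -26 -1
NEG      -> -26 1
PUSH 5   -> -26 1 5
POP      -> -26 1
ADD      -> -25
PUSH 80  -> -25 80
LT       -> 1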